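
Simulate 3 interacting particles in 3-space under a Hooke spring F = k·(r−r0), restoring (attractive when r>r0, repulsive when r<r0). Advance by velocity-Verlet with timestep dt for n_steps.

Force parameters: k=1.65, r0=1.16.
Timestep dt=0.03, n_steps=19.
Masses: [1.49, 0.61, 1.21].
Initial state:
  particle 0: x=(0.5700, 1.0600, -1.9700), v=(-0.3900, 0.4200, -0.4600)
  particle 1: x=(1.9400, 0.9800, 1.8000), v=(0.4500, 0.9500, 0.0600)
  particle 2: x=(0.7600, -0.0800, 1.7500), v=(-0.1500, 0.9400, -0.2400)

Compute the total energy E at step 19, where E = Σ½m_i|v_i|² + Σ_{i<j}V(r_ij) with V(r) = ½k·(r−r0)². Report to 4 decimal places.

14.3475

step 0: x0=(0.5700, 1.0600, -1.9700) x1=(1.9400, 0.9800, 1.8000) x2=(0.7600, -0.0800, 1.7500)
step 1: x0=(0.5589, 1.0722, -1.9812) x1=(1.9519, 1.0082, 1.7985) x2=(0.7556, -0.0511, 1.7412)
step 2: x0=(0.5488, 1.0835, -1.9870) x1=(1.9606, 1.0358, 1.7905) x2=(0.7515, -0.0209, 1.7292)
step 3: x0=(0.5400, 1.0940, -1.9876) x1=(1.9661, 1.0628, 1.7758) x2=(0.7475, 0.0106, 1.7141)
step 4: x0=(0.5322, 1.1038, -1.9830) x1=(1.9682, 1.0892, 1.7546) x2=(0.7439, 0.0434, 1.6957)
step 5: x0=(0.5257, 1.1128, -1.9731) x1=(1.9671, 1.1148, 1.7268) x2=(0.7404, 0.0774, 1.6743)
step 6: x0=(0.5203, 1.1211, -1.9581) x1=(1.9626, 1.1397, 1.6927) x2=(0.7372, 0.1127, 1.6498)
step 7: x0=(0.5161, 1.1287, -1.9381) x1=(1.9548, 1.1640, 1.6523) x2=(0.7343, 0.1492, 1.6222)
step 8: x0=(0.5130, 1.1357, -1.9131) x1=(1.9438, 1.1874, 1.6057) x2=(0.7315, 0.1869, 1.5916)
step 9: x0=(0.5110, 1.1421, -1.8833) x1=(1.9295, 1.2102, 1.5532) x2=(0.7290, 0.2256, 1.5581)
step 10: x0=(0.5102, 1.1478, -1.8488) x1=(1.9122, 1.2323, 1.4949) x2=(0.7266, 0.2655, 1.5218)
step 11: x0=(0.5105, 1.1531, -1.8099) x1=(1.8918, 1.2536, 1.4311) x2=(0.7244, 0.3063, 1.4826)
step 12: x0=(0.5118, 1.1579, -1.7666) x1=(1.8686, 1.2742, 1.3620) x2=(0.7224, 0.3481, 1.4409)
step 13: x0=(0.5142, 1.1622, -1.7191) x1=(1.8425, 1.2942, 1.2880) x2=(0.7205, 0.3908, 1.3965)
step 14: x0=(0.5176, 1.1661, -1.6678) x1=(1.8138, 1.3135, 1.2092) x2=(0.7188, 0.4343, 1.3496)
step 15: x0=(0.5219, 1.1697, -1.6127) x1=(1.7827, 1.3323, 1.1261) x2=(0.7171, 0.4786, 1.3004)
step 16: x0=(0.5271, 1.1729, -1.5541) x1=(1.7492, 1.3504, 1.0390) x2=(0.7154, 0.5236, 1.2490)
step 17: x0=(0.5331, 1.1758, -1.4924) x1=(1.7137, 1.3680, 0.9481) x2=(0.7138, 0.5691, 1.1955)
step 18: x0=(0.5399, 1.1786, -1.4277) x1=(1.6762, 1.3852, 0.8540) x2=(0.7122, 0.6152, 1.1400)
step 19: x0=(0.5474, 1.1811, -1.3604) x1=(1.6370, 1.4019, 0.7568) x2=(0.7106, 0.6618, 1.0828)
step 0 velocities: v0=(-0.3900, 0.4200, -0.4600) v1=(0.4500, 0.9500, 0.0600) v2=(-0.1500, 0.9400, -0.2400)
step 0: KE=1.3235, PE=13.0339, E=14.3574
step 19 velocities: v0=(0.2616, 0.0808, 2.2854) v1=(-1.3310, 0.5507, -3.2821) v2=(-0.0546, 1.5590, -1.9358)
step 19: KE=11.6047, PE=2.7428, E=14.3475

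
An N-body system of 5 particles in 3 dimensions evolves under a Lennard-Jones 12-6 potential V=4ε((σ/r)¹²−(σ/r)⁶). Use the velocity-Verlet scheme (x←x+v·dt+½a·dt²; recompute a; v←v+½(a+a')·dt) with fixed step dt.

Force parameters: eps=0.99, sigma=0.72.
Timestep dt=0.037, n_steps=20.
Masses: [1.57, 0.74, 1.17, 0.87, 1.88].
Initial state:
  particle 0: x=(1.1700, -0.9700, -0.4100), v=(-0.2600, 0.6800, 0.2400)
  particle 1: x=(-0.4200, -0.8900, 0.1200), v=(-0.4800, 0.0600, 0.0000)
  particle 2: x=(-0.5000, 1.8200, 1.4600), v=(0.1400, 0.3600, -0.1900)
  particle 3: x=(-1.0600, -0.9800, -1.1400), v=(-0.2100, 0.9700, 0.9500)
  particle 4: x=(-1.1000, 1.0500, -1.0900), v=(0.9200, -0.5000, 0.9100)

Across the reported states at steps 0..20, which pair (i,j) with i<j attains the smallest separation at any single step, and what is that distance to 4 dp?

pair (1,3), distance 0.7241

step 0: x0=(1.1700, -0.9700, -0.4100) x1=(-0.4200, -0.8900, 0.1200) x2=(-0.5000, 1.8200, 1.4600) x3=(-1.0600, -0.9800, -1.1400) x4=(-1.1000, 1.0500, -1.0900)
step 1: x0=(1.1603, -0.9448, -0.4011) x1=(-0.4378, -0.8878, 0.1197) x2=(-0.4948, 1.8333, 1.4530) x3=(-1.0677, -0.9441, -1.1047) x4=(-1.0660, 1.0315, -1.0563)
step 2: x0=(1.1506, -0.9197, -0.3922) x1=(-0.4557, -0.8856, 0.1189) x2=(-0.4896, 1.8466, 1.4459) x3=(-1.0751, -0.9081, -1.0688) x4=(-1.0319, 1.0130, -1.0227)
step 3: x0=(1.1408, -0.8945, -0.3833) x1=(-0.4739, -0.8834, 0.1173) x2=(-0.4845, 1.8599, 1.4389) x3=(-1.0822, -0.8720, -1.0324) x4=(-0.9979, 0.9944, -0.9890)
step 4: x0=(1.1309, -0.8693, -0.3743) x1=(-0.4923, -0.8812, 0.1148) x2=(-0.4793, 1.8733, 1.4318) x3=(-1.0889, -0.8359, -0.9953) x4=(-0.9638, 0.9758, -0.9553)
step 5: x0=(1.1209, -0.8442, -0.3653) x1=(-0.5111, -0.8789, 0.1113) x2=(-0.4741, 1.8866, 1.4248) x3=(-1.0951, -0.7998, -0.9574) x4=(-0.9298, 0.9571, -0.9216)
step 6: x0=(1.1109, -0.8190, -0.3564) x1=(-0.5305, -0.8765, 0.1066) x2=(-0.4689, 1.8999, 1.4177) x3=(-1.1008, -0.7636, -0.9184) x4=(-0.8957, 0.9384, -0.8879)
step 7: x0=(1.1007, -0.7938, -0.3474) x1=(-0.5506, -0.8739, 0.1002) x2=(-0.4638, 1.9132, 1.4107) x3=(-1.1057, -0.7274, -0.8781) x4=(-0.8617, 0.9197, -0.8542)
step 8: x0=(1.0905, -0.7686, -0.3383) x1=(-0.5716, -0.8710, 0.0919) x2=(-0.4586, 1.9264, 1.4036) x3=(-1.1097, -0.6914, -0.8362) x4=(-0.8276, 0.9008, -0.8204)
step 9: x0=(1.0803, -0.7435, -0.3293) x1=(-0.5939, -0.8675, 0.0812) x2=(-0.4534, 1.9397, 1.3965) x3=(-1.1124, -0.6556, -0.7923) x4=(-0.7936, 0.8819, -0.7867)
step 10: x0=(1.0699, -0.7183, -0.3203) x1=(-0.6179, -0.8632, 0.0673) x2=(-0.4482, 1.9530, 1.3894) x3=(-1.1135, -0.6202, -0.7457) x4=(-0.7596, 0.8628, -0.7530)
step 11: x0=(1.0595, -0.6931, -0.3112) x1=(-0.6441, -0.8577, 0.0494) x2=(-0.4431, 1.9663, 1.3823) x3=(-1.1124, -0.5855, -0.6957) x4=(-0.7256, 0.8436, -0.7192)
step 12: x0=(1.0490, -0.6680, -0.3022) x1=(-0.6733, -0.8504, 0.0266) x2=(-0.4379, 1.9796, 1.3752) x3=(-1.1087, -0.5520, -0.6417) x4=(-0.6916, 0.8242, -0.6854)
step 13: x0=(1.0384, -0.6428, -0.2931) x1=(-0.7050, -0.8412, -0.0002) x2=(-0.4327, 1.9928, 1.3681) x3=(-1.1027, -0.5197, -0.5843) x4=(-0.6577, 0.8046, -0.6516)
step 14: x0=(1.0278, -0.6176, -0.2840) x1=(-0.7315, -0.8359, -0.0197) x2=(-0.4276, 2.0061, 1.3610) x3=(-1.1007, -0.4834, -0.5332) x4=(-0.6238, 0.7848, -0.6177)
step 15: x0=(1.0171, -0.5925, -0.2749) x1=(-0.7300, -0.8571, -0.0003) x2=(-0.4224, 2.0193, 1.3539) x3=(-1.1223, -0.4239, -0.5152) x4=(-0.5901, 0.7646, -0.5839)
step 16: x0=(1.0063, -0.5673, -0.2659) x1=(-0.7240, -0.8831, 0.0247) x2=(-0.4172, 2.0326, 1.3467) x3=(-1.1473, -0.3596, -0.5021) x4=(-0.5565, 0.7441, -0.5499)
step 17: x0=(0.9955, -0.5421, -0.2568) x1=(-0.7205, -0.9057, 0.0464) x2=(-0.4121, 2.0458, 1.3396) x3=(-1.1696, -0.2971, -0.4863) x4=(-0.5230, 0.7231, -0.5160)
step 18: x0=(0.9845, -0.5169, -0.2477) x1=(-0.7197, -0.9243, 0.0647) x2=(-0.4069, 2.0590, 1.3324) x3=(-1.1888, -0.2369, -0.4676) x4=(-0.4899, 0.7016, -0.4819)
step 19: x0=(0.9735, -0.4917, -0.2386) x1=(-0.7209, -0.9395, 0.0805) x2=(-0.4017, 2.0722, 1.3252) x3=(-1.2051, -0.1782, -0.4469) x4=(-0.4572, 0.6794, -0.4479)
step 20: x0=(0.9624, -0.4665, -0.2295) x1=(-0.7238, -0.9520, 0.0944) x2=(-0.3966, 2.0854, 1.3180) x3=(-1.2188, -0.1203, -0.4246) x4=(-0.4251, 0.6566, -0.4138)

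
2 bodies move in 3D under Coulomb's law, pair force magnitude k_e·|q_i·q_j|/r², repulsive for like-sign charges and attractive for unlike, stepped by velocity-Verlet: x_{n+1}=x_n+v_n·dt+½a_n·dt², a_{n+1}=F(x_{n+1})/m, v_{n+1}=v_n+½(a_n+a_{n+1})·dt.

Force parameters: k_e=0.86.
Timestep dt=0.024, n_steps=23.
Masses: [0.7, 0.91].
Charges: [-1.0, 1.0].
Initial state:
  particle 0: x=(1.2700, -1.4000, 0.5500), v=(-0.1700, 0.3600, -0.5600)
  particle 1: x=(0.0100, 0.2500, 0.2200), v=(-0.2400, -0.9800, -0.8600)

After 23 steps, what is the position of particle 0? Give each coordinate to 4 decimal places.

step 0: x0=(1.2700, -1.4000, 0.5500) x1=(0.0100, 0.2500, 0.2200)
step 1: x0=(1.2659, -1.3913, 0.5365) x1=(0.0043, 0.2264, 0.1994)
step 2: x0=(1.2616, -1.3825, 0.5231) x1=(-0.0014, 0.2028, 0.1788)
step 3: x0=(1.2573, -1.3735, 0.5096) x1=(-0.0069, 0.1790, 0.1582)
step 4: x0=(1.2529, -1.3644, 0.4960) x1=(-0.0124, 0.1551, 0.1376)
step 5: x0=(1.2483, -1.3552, 0.4825) x1=(-0.0178, 0.1312, 0.1171)
step 6: x0=(1.2437, -1.3458, 0.4689) x1=(-0.0231, 0.1071, 0.0965)
step 7: x0=(1.2389, -1.3363, 0.4552) x1=(-0.0284, 0.0829, 0.0761)
step 8: x0=(1.2340, -1.3267, 0.4415) x1=(-0.0335, 0.0586, 0.0556)
step 9: x0=(1.2290, -1.3169, 0.4278) x1=(-0.0385, 0.0342, 0.0352)
step 10: x0=(1.2238, -1.3070, 0.4141) x1=(-0.0434, 0.0098, 0.0148)
step 11: x0=(1.2185, -1.2970, 0.4003) x1=(-0.0483, -0.0149, -0.0056)
step 12: x0=(1.2131, -1.2868, 0.3864) x1=(-0.0530, -0.0396, -0.0259)
step 13: x0=(1.2075, -1.2764, 0.3726) x1=(-0.0576, -0.0644, -0.0462)
step 14: x0=(1.2017, -1.2660, 0.3586) x1=(-0.0621, -0.0893, -0.0665)
step 15: x0=(1.1958, -1.2553, 0.3446) x1=(-0.0664, -0.1144, -0.0867)
step 16: x0=(1.1898, -1.2445, 0.3306) x1=(-0.0707, -0.1396, -0.1069)
step 17: x0=(1.1835, -1.2336, 0.3165) x1=(-0.0748, -0.1649, -0.1270)
step 18: x0=(1.1771, -1.2225, 0.3023) x1=(-0.0787, -0.1903, -0.1471)
step 19: x0=(1.1705, -1.2113, 0.2881) x1=(-0.0825, -0.2158, -0.1671)
step 20: x0=(1.1637, -1.1999, 0.2737) x1=(-0.0862, -0.2414, -0.1871)
step 21: x0=(1.1567, -1.1883, 0.2594) x1=(-0.0897, -0.2672, -0.2070)
step 22: x0=(1.1495, -1.1766, 0.2449) x1=(-0.0931, -0.2930, -0.2268)
step 23: x0=(1.1421, -1.1648, 0.2304) x1=(-0.0963, -0.3190, -0.2466)

(1.1421, -1.1648, 0.2304)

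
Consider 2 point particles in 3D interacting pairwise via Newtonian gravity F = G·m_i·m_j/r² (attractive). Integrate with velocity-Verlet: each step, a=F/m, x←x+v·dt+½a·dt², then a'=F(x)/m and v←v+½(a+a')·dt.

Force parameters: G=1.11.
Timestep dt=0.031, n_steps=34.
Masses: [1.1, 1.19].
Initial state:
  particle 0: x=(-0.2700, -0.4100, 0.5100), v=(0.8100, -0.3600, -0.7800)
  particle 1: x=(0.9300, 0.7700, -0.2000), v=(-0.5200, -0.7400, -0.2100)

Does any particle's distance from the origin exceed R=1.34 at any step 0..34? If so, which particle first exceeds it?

no

step 0: x0=(-0.2700, -0.4100, 0.5100) x1=(0.9300, 0.7700, -0.2000)
step 1: x0=(-0.2448, -0.4210, 0.4857) x1=(0.9138, 0.7469, -0.2064)
step 2: x0=(-0.2193, -0.4318, 0.4613) x1=(0.8973, 0.7237, -0.2127)
step 3: x0=(-0.1935, -0.4423, 0.4368) x1=(0.8806, 0.7001, -0.2189)
step 4: x0=(-0.1675, -0.4525, 0.4120) x1=(0.8636, 0.6763, -0.2249)
step 5: x0=(-0.1411, -0.4624, 0.3871) x1=(0.8463, 0.6522, -0.2307)
step 6: x0=(-0.1145, -0.4720, 0.3620) x1=(0.8288, 0.6277, -0.2364)
step 7: x0=(-0.0876, -0.4811, 0.3367) x1=(0.8110, 0.6030, -0.2418)
step 8: x0=(-0.0603, -0.4899, 0.3112) x1=(0.7929, 0.5778, -0.2471)
step 9: x0=(-0.0327, -0.4983, 0.2855) x1=(0.7745, 0.5523, -0.2522)
step 10: x0=(-0.0048, -0.5062, 0.2595) x1=(0.7557, 0.5264, -0.2571)
step 11: x0=(0.0235, -0.5137, 0.2333) x1=(0.7367, 0.5000, -0.2617)
step 12: x0=(0.0522, -0.5205, 0.2068) x1=(0.7172, 0.4731, -0.2661)
step 13: x0=(0.0813, -0.5268, 0.1801) x1=(0.6974, 0.4457, -0.2702)
step 14: x0=(0.1108, -0.5325, 0.1530) x1=(0.6772, 0.4176, -0.2740)
step 15: x0=(0.1408, -0.5374, 0.1256) x1=(0.6567, 0.3889, -0.2776)
step 16: x0=(0.1712, -0.5415, 0.0979) x1=(0.6357, 0.3595, -0.2808)
step 17: x0=(0.2020, -0.5447, 0.0697) x1=(0.6142, 0.3292, -0.2837)
step 18: x0=(0.2333, -0.5469, 0.0412) x1=(0.5924, 0.2979, -0.2862)
step 19: x0=(0.2652, -0.5479, 0.0122) x1=(0.5700, 0.2656, -0.2883)
step 20: x0=(0.2975, -0.5476, -0.0172) x1=(0.5473, 0.2321, -0.2899)
step 21: x0=(0.3303, -0.5458, -0.0472) x1=(0.5240, 0.1971, -0.2910)
step 22: x0=(0.3636, -0.5421, -0.0778) x1=(0.5003, 0.1605, -0.2916)
step 23: x0=(0.3973, -0.5363, -0.1091) x1=(0.4763, 0.1219, -0.2915)
step 24: x0=(0.4313, -0.5280, -0.1410) x1=(0.4519, 0.0809, -0.2909)
step 25: x0=(0.4654, -0.5165, -0.1738) x1=(0.4275, 0.0370, -0.2895)
step 26: x0=(0.4993, -0.5012, -0.2073) x1=(0.4033, -0.0104, -0.2873)
step 27: x0=(0.5322, -0.4810, -0.2416) x1=(0.3800, -0.0623, -0.2845)
step 28: x0=(0.5629, -0.4549, -0.2766) x1=(0.3586, -0.1196, -0.2810)
step 29: x0=(0.5894, -0.4218, -0.3116) x1=(0.3412, -0.1835, -0.2775)
step 30: x0=(0.6083, -0.3814, -0.3456) x1=(0.3309, -0.2541, -0.2750)
step 31: x0=(0.6157, -0.3358, -0.3766) x1=(0.3311, -0.3296, -0.2751)
step 32: x0=(0.6100, -0.2898, -0.4030) x1=(0.3435, -0.4053, -0.2796)
step 33: x0=(0.5935, -0.2485, -0.4244) x1=(0.3658, -0.4767, -0.2887)
step 34: x0=(0.5703, -0.2140, -0.4418) x1=(0.3943, -0.5419, -0.3015)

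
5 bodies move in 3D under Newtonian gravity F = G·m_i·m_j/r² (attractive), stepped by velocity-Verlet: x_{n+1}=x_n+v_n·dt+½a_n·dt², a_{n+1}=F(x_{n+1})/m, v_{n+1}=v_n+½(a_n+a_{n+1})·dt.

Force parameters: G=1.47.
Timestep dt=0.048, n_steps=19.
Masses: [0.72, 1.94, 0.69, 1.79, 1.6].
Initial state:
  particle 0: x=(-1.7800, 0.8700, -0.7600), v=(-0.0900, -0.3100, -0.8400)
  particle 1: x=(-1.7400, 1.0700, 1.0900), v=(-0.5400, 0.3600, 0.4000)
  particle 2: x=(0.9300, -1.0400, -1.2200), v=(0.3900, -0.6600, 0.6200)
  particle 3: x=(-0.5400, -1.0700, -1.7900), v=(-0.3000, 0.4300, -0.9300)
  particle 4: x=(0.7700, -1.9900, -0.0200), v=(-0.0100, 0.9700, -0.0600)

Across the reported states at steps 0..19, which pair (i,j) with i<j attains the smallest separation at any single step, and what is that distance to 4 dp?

pair (2,4), distance 0.3598

step 0: x0=(-1.7800, 0.8700, -0.7600) x1=(-1.7400, 1.0700, 1.0900) x2=(0.9300, -1.0400, -1.2200) x3=(-0.5400, -1.0700, -1.7900) x4=(0.7700, -1.9900, -0.0200)
step 1: x0=(-1.7839, 0.8547, -0.7996) x1=(-1.7657, 1.0870, 1.1086) x2=(0.9473, -1.0722, -1.1897) x3=(-0.5539, -1.0493, -1.8339) x4=(0.7691, -1.9427, -0.0236)
step 2: x0=(-1.7868, 0.8384, -0.8377) x1=(-1.7910, 1.1033, 1.1261) x2=(0.9617, -1.1056, -1.1580) x3=(-0.5668, -1.0283, -1.8762) x4=(0.7674, -1.8940, -0.0288)
step 3: x0=(-1.7889, 0.8213, -0.8745) x1=(-1.8159, 1.1191, 1.1425) x2=(0.9734, -1.1402, -1.1247) x3=(-0.5787, -1.0072, -1.9169) x4=(0.7650, -1.8439, -0.0357)
step 4: x0=(-1.7900, 0.8032, -0.9102) x1=(-1.8404, 1.1342, 1.1578) x2=(0.9824, -1.1760, -1.0895) x3=(-0.5899, -0.9859, -1.9562) x4=(0.7619, -1.7922, -0.0444)
step 5: x0=(-1.7902, 0.7841, -0.9448) x1=(-1.8644, 1.1488, 1.1721) x2=(0.9888, -1.2130, -1.0520) x3=(-0.6003, -0.9644, -1.9939) x4=(0.7581, -1.7391, -0.0551)
step 6: x0=(-1.7895, 0.7642, -0.9783) x1=(-1.8881, 1.1627, 1.1855) x2=(0.9925, -1.2514, -1.0116) x3=(-0.6100, -0.9428, -2.0300) x4=(0.7538, -1.6845, -0.0680)
step 7: x0=(-1.7879, 0.7432, -1.0110) x1=(-1.9113, 1.1761, 1.1979) x2=(0.9933, -1.2912, -0.9677) x3=(-0.6190, -0.9209, -2.0646) x4=(0.7491, -1.6283, -0.0834)
step 8: x0=(-1.7852, 0.7213, -1.0427) x1=(-1.9340, 1.1889, 1.2093) x2=(0.9911, -1.3323, -0.9194) x3=(-0.6275, -0.8989, -2.0977) x4=(0.7440, -1.5707, -0.1017)
step 9: x0=(-1.7816, 0.6983, -1.0738) x1=(-1.9563, 1.2012, 1.2199) x2=(0.9854, -1.3746, -0.8653) x3=(-0.6354, -0.8767, -2.1293) x4=(0.7389, -1.5115, -0.1234)
step 10: x0=(-1.7769, 0.6744, -1.1041) x1=(-1.9782, 1.2129, 1.2296) x2=(0.9756, -1.4178, -0.8039) x3=(-0.6429, -0.8543, -2.1593) x4=(0.7339, -1.4512, -0.1493)
step 11: x0=(-1.7712, 0.6494, -1.1338) x1=(-1.9996, 1.2240, 1.2384) x2=(0.9607, -1.4608, -0.7328) x3=(-0.6499, -0.8316, -2.1877) x4=(0.7297, -1.3899, -0.1803)
step 12: x0=(-1.7643, 0.6233, -1.1629) x1=(-2.0206, 1.2346, 1.2464) x2=(0.9388, -1.5015, -0.6486) x3=(-0.6564, -0.8088, -2.2146) x4=(0.7270, -1.3288, -0.2180)
step 13: x0=(-1.7563, 0.5961, -1.1915) x1=(-2.0411, 1.2446, 1.2536) x2=(0.9072, -1.5344, -0.5474) x3=(-0.6626, -0.7857, -2.2399) x4=(0.7270, -1.2702, -0.2639)
step 14: x0=(-1.7472, 0.5678, -1.2197) x1=(-2.0612, 1.2541, 1.2600) x2=(0.8620, -1.5484, -0.4273) x3=(-0.6685, -0.7623, -2.2637) x4=(0.7313, -1.2188, -0.3191)
step 15: x0=(-1.7367, 0.5383, -1.2476) x1=(-2.0808, 1.2631, 1.2656) x2=(0.8019, -1.5266, -0.2962) x3=(-0.6741, -0.7386, -2.2858) x4=(0.7407, -1.1821, -0.3799)
step 16: x0=(-1.7250, 0.5077, -1.2752) x1=(-2.0999, 1.2716, 1.2704) x2=(0.7338, -1.4642, -0.1754) x3=(-0.6794, -0.7147, -2.3064) x4=(0.7520, -1.1620, -0.4373)
step 17: x0=(-1.7118, 0.4758, -1.3026) x1=(-2.1186, 1.2795, 1.2744) x2=(0.6664, -1.3756, -0.0774) x3=(-0.6844, -0.6904, -2.3252) x4=(0.7615, -1.1524, -0.4858)
step 18: x0=(-1.6972, 0.4426, -1.3299) x1=(-2.1368, 1.2869, 1.2777) x2=(0.6029, -1.2751, -0.0008) x3=(-0.6892, -0.6658, -2.3424) x4=(0.7679, -1.1471, -0.5262)
step 19: x0=(-1.6811, 0.4081, -1.3572) x1=(-2.1546, 1.2938, 1.2802) x2=(0.5436, -1.1702, 0.0595) x3=(-0.6938, -0.6408, -2.3579) x4=(0.7710, -1.1429, -0.5605)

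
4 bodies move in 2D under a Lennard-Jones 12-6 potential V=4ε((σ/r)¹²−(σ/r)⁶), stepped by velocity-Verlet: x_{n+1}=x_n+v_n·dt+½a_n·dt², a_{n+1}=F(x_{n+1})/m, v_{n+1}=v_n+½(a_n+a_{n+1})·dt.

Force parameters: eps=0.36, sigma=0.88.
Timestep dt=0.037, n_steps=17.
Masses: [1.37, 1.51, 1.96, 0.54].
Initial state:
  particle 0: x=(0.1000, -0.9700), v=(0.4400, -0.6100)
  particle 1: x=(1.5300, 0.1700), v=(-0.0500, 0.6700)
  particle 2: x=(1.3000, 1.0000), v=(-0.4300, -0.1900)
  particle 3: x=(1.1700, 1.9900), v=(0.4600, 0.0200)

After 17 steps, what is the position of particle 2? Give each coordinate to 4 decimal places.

step 0: x0=(0.1000, -0.9700) x1=(1.5300, 0.1700) x2=(1.3000, 1.0000) x3=(1.1700, 1.9900)
step 1: x0=(0.1163, -0.9925) x1=(1.5299, 0.1884) x2=(1.2827, 0.9980) x3=(1.1871, 1.9904)
step 2: x0=(0.1327, -1.0150) x1=(1.5349, 0.1898) x2=(1.2614, 1.0092) x3=(1.2042, 1.9900)
step 3: x0=(0.1491, -1.0375) x1=(1.5439, 0.1794) x2=(1.2370, 1.0295) x3=(1.2214, 1.9899)
step 4: x0=(0.1655, -1.0599) x1=(1.5546, 0.1640) x2=(1.2113, 1.0529) x3=(1.2385, 1.9921)
step 5: x0=(0.1820, -1.0823) x1=(1.5657, 0.1476) x2=(1.1852, 1.0756) x3=(1.2558, 1.9997)
step 6: x0=(0.1985, -1.1046) x1=(1.5766, 0.1314) x2=(1.1590, 1.0959) x3=(1.2738, 2.0152)
step 7: x0=(0.2151, -1.1269) x1=(1.5872, 0.1160) x2=(1.1328, 1.1134) x3=(1.2928, 2.0386)
step 8: x0=(0.2317, -1.1491) x1=(1.5973, 0.1013) x2=(1.1066, 1.1287) x3=(1.3127, 2.0675)
step 9: x0=(0.2484, -1.1713) x1=(1.6071, 0.0875) x2=(1.0805, 1.1428) x3=(1.3332, 2.0987)
step 10: x0=(0.2651, -1.1935) x1=(1.6165, 0.0743) x2=(1.0547, 1.1564) x3=(1.3537, 2.1297)
step 11: x0=(0.2818, -1.2156) x1=(1.6255, 0.0616) x2=(1.0293, 1.1700) x3=(1.3737, 2.1592)
step 12: x0=(0.2986, -1.2376) x1=(1.6343, 0.0495) x2=(1.0042, 1.1837) x3=(1.3930, 2.1867)
step 13: x0=(0.3154, -1.2596) x1=(1.6428, 0.0377) x2=(0.9796, 1.1977) x3=(1.4115, 2.2117)
step 14: x0=(0.3323, -1.2816) x1=(1.6510, 0.0263) x2=(0.9553, 1.2121) x3=(1.4290, 2.2345)
step 15: x0=(0.3492, -1.3035) x1=(1.6591, 0.0151) x2=(0.9315, 1.2269) x3=(1.4454, 2.2550)
step 16: x0=(0.3661, -1.3254) x1=(1.6669, 0.0042) x2=(0.9081, 1.2420) x3=(1.4609, 2.2735)
step 17: x0=(0.3831, -1.3473) x1=(1.6746, -0.0065) x2=(0.8851, 1.2575) x3=(1.4753, 2.2900)

(0.8851, 1.2575)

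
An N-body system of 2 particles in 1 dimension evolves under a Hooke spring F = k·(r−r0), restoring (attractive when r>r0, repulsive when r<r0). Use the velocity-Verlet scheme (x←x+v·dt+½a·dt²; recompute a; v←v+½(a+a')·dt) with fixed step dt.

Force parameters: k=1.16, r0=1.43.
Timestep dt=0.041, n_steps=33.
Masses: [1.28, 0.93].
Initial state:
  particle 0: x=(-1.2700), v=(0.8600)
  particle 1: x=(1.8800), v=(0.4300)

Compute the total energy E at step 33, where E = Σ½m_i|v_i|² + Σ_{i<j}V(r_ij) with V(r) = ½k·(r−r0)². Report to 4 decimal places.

2.2741

step 0: x0=(-1.2700) x1=(1.8800)
step 1: x0=(-1.2334) x1=(1.8958)
step 2: x0=(-1.1943) x1=(1.9081)
step 3: x0=(-1.1526) x1=(1.9168)
step 4: x0=(-1.1084) x1=(1.9222)
step 5: x0=(-1.0617) x1=(1.9241)
step 6: x0=(-1.0127) x1=(1.9228)
step 7: x0=(-0.9614) x1=(1.9184)
step 8: x0=(-0.9079) x1=(1.9109)
step 9: x0=(-0.8523) x1=(1.9005)
step 10: x0=(-0.7946) x1=(1.8873)
step 11: x0=(-0.7351) x1=(1.8715)
step 12: x0=(-0.6737) x1=(1.8532)
step 13: x0=(-0.6107) x1=(1.8327)
step 14: x0=(-0.5461) x1=(1.8100)
step 15: x0=(-0.4802) x1=(1.7853)
step 16: x0=(-0.4129) x1=(1.7589)
step 17: x0=(-0.3446) x1=(1.7310)
step 18: x0=(-0.2752) x1=(1.7017)
step 19: x0=(-0.2050) x1=(1.6712)
step 20: x0=(-0.1341) x1=(1.6399)
step 21: x0=(-0.0627) x1=(1.6078)
step 22: x0=(0.0090) x1=(1.5751)
step 23: x0=(0.0810) x1=(1.5423)
step 24: x0=(0.1530) x1=(1.5093)
step 25: x0=(0.2249) x1=(1.4765)
step 26: x0=(0.2965) x1=(1.4441)
step 27: x0=(0.3677) x1=(1.4122)
step 28: x0=(0.4384) x1=(1.3812)
step 29: x0=(0.5082) x1=(1.3512)
step 30: x0=(0.5772) x1=(1.3224)
step 31: x0=(0.6451) x1=(1.2951)
step 32: x0=(0.7119) x1=(1.2694)
step 33: x0=(0.7773) x1=(1.2455)
step 0 velocities: v0=(0.8600) v1=(0.4300)
step 0: KE=0.5593, PE=1.7159, E=2.2752
step 33 velocities: v0=(1.5777) v1=(-0.5577)
step 33: KE=1.7376, PE=0.5365, E=2.2741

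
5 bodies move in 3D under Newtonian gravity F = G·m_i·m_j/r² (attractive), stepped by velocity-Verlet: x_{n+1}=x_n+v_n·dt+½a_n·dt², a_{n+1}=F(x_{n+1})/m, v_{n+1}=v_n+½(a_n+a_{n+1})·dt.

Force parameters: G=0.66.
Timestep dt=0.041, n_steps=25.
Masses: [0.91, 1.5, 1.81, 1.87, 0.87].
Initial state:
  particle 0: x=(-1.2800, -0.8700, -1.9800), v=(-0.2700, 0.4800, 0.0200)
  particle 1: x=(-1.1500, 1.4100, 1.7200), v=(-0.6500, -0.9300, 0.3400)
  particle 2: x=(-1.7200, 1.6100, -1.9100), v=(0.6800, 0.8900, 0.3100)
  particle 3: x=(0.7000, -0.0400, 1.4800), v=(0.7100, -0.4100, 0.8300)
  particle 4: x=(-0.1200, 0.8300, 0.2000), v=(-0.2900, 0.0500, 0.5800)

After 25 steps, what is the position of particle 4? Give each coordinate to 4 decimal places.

(-0.4759, 0.8334, 0.9308)

step 0: x0=(-1.2800, -0.8700, -1.9800) x1=(-1.1500, 1.4100, 1.7200) x2=(-1.7200, 1.6100, -1.9100) x3=(0.7000, -0.0400, 1.4800) x4=(-0.1200, 0.8300, 0.2000)
step 1: x0=(-1.2910, -0.8501, -1.9790) x1=(-1.1764, 1.3717, 1.7337) x2=(-1.6920, 1.6464, -1.8971) x3=(0.7289, -0.0566, 1.5139) x4=(-0.1319, 0.8320, 0.2241)
step 2: x0=(-1.3020, -0.8298, -1.9778) x1=(-1.2025, 1.3331, 1.7470) x2=(-1.6639, 1.6825, -1.8840) x3=(0.7573, -0.0729, 1.5474) x4=(-0.1440, 0.8337, 0.2487)
step 3: x0=(-1.3130, -0.8090, -1.9763) x1=(-1.2281, 1.2942, 1.7599) x2=(-1.6356, 1.7184, -1.8706) x3=(0.7853, -0.0888, 1.5807) x4=(-0.1562, 0.8353, 0.2738)
step 4: x0=(-1.3238, -0.7878, -1.9746) x1=(-1.2533, 1.2551, 1.7723) x2=(-1.6071, 1.7540, -1.8568) x3=(0.8128, -0.1045, 1.6136) x4=(-0.1686, 0.8368, 0.2994)
step 5: x0=(-1.3346, -0.7662, -1.9725) x1=(-1.2781, 1.2156, 1.7843) x2=(-1.5785, 1.7894, -1.8428) x3=(0.8398, -0.1198, 1.6463) x4=(-0.1811, 0.8381, 0.3255)
step 6: x0=(-1.3454, -0.7441, -1.9702) x1=(-1.3024, 1.1760, 1.7958) x2=(-1.5498, 1.8245, -1.8285) x3=(0.8665, -0.1348, 1.6786) x4=(-0.1938, 0.8392, 0.3521)
step 7: x0=(-1.3560, -0.7217, -1.9676) x1=(-1.3263, 1.1361, 1.8070) x2=(-1.5209, 1.8594, -1.8139) x3=(0.8927, -0.1495, 1.7107) x4=(-0.2066, 0.8402, 0.3791)
step 8: x0=(-1.3666, -0.6988, -1.9648) x1=(-1.3498, 1.0961, 1.8177) x2=(-1.4919, 1.8940, -1.7991) x3=(0.9185, -0.1639, 1.7426) x4=(-0.2197, 0.8411, 0.4066)
step 9: x0=(-1.3771, -0.6755, -1.9616) x1=(-1.3728, 1.0558, 1.8279) x2=(-1.4628, 1.9284, -1.7839) x3=(0.9438, -0.1781, 1.7742) x4=(-0.2329, 0.8418, 0.4345)
step 10: x0=(-1.3875, -0.6519, -1.9582) x1=(-1.3954, 1.0154, 1.8378) x2=(-1.4336, 1.9625, -1.7685) x3=(0.9687, -0.1920, 1.8055) x4=(-0.2463, 0.8424, 0.4628)
step 11: x0=(-1.3979, -0.6278, -1.9545) x1=(-1.4176, 0.9748, 1.8472) x2=(-1.4043, 1.9963, -1.7528) x3=(0.9933, -0.2057, 1.8366) x4=(-0.2599, 0.8428, 0.4915)
step 12: x0=(-1.4081, -0.6034, -1.9506) x1=(-1.4392, 0.9341, 1.8562) x2=(-1.3749, 2.0298, -1.7369) x3=(1.0174, -0.2191, 1.8674) x4=(-0.2737, 0.8432, 0.5206)
step 13: x0=(-1.4182, -0.5785, -1.9463) x1=(-1.4605, 0.8933, 1.8648) x2=(-1.3454, 2.0631, -1.7206) x3=(1.0411, -0.2323, 1.8980) x4=(-0.2877, 0.8434, 0.5501)
step 14: x0=(-1.4283, -0.5534, -1.9418) x1=(-1.4812, 0.8524, 1.8730) x2=(-1.3158, 2.0961, -1.7041) x3=(1.0645, -0.2452, 1.9284) x4=(-0.3020, 0.8434, 0.5799)
step 15: x0=(-1.4382, -0.5278, -1.9370) x1=(-1.5015, 0.8114, 1.8807) x2=(-1.2861, 2.1288, -1.6874) x3=(1.0874, -0.2580, 1.9585) x4=(-0.3165, 0.8433, 0.6101)
step 16: x0=(-1.4481, -0.5019, -1.9319) x1=(-1.5213, 0.7703, 1.8880) x2=(-1.2564, 2.1613, -1.6704) x3=(1.1100, -0.2705, 1.9884) x4=(-0.3312, 0.8431, 0.6407)
step 17: x0=(-1.4578, -0.4756, -1.9265) x1=(-1.5407, 0.7292, 1.8950) x2=(-1.2266, 2.1935, -1.6531) x3=(1.1322, -0.2828, 2.0181) x4=(-0.3462, 0.8427, 0.6716)
step 18: x0=(-1.4674, -0.4489, -1.9208) x1=(-1.5595, 0.6881, 1.9015) x2=(-1.1967, 2.2254, -1.6356) x3=(1.1540, -0.2949, 2.0476) x4=(-0.3614, 0.8422, 0.7029)
step 19: x0=(-1.4770, -0.4220, -1.9148) x1=(-1.5779, 0.6469, 1.9076) x2=(-1.1668, 2.2570, -1.6179) x3=(1.1754, -0.3068, 2.0769) x4=(-0.3770, 0.8415, 0.7345)
step 20: x0=(-1.4864, -0.3946, -1.9086) x1=(-1.5958, 0.6057, 1.9133) x2=(-1.1369, 2.2883, -1.5999) x3=(1.1965, -0.3186, 2.1060) x4=(-0.3927, 0.8406, 0.7665)
step 21: x0=(-1.4957, -0.3670, -1.9020) x1=(-1.6132, 0.5646, 1.9186) x2=(-1.1069, 2.3194, -1.5816) x3=(1.2173, -0.3301, 2.1349) x4=(-0.4088, 0.8396, 0.7987)
step 22: x0=(-1.5048, -0.3390, -1.8952) x1=(-1.6302, 0.5234, 1.9235) x2=(-1.0769, 2.3501, -1.5632) x3=(1.2377, -0.3415, 2.1636) x4=(-0.4251, 0.8383, 0.8313)
step 23: x0=(-1.5139, -0.3107, -1.8881) x1=(-1.6466, 0.4823, 1.9280) x2=(-1.0469, 2.3806, -1.5445) x3=(1.2577, -0.3527, 2.1921) x4=(-0.4418, 0.8369, 0.8642)
step 24: x0=(-1.5228, -0.2821, -1.8807) x1=(-1.6625, 0.4413, 1.9322) x2=(-1.0168, 2.4108, -1.5256) x3=(1.2774, -0.3638, 2.2204) x4=(-0.4587, 0.8353, 0.8974)
step 25: x0=(-1.5316, -0.2532, -1.8729) x1=(-1.6779, 0.4004, 1.9359) x2=(-0.9868, 2.4408, -1.5064) x3=(1.2968, -0.3746, 2.2485) x4=(-0.4759, 0.8334, 0.9308)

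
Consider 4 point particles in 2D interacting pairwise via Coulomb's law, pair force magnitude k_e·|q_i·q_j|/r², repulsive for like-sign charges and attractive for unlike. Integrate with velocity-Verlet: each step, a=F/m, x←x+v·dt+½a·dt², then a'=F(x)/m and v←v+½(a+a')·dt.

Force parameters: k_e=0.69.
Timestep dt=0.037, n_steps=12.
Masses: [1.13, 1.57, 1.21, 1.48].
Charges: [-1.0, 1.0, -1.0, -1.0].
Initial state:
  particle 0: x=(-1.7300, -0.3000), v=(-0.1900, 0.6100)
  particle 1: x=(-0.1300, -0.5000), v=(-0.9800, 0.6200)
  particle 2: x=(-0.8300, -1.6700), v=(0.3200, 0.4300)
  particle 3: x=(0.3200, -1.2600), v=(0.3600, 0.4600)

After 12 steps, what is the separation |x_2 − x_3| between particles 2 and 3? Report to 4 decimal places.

step 0: x0=(-1.7300, -0.3000) x1=(-0.1300, -0.5000) x2=(-0.8300, -1.6700) x3=(0.3200, -1.2600)
step 1: x0=(-1.7370, -0.2773) x1=(-0.1663, -0.4775) x2=(-0.8182, -1.6541) x3=(0.3334, -1.2426)
step 2: x0=(-1.7440, -0.2543) x1=(-0.2025, -0.4559) x2=(-0.8066, -1.6383) x3=(0.3468, -1.2244)
step 3: x0=(-1.7510, -0.2310) x1=(-0.2388, -0.4351) x2=(-0.7950, -1.6224) x3=(0.3604, -1.2056)
step 4: x0=(-1.7580, -0.2075) x1=(-0.2751, -0.4151) x2=(-0.7837, -1.6066) x3=(0.3740, -1.1862)
step 5: x0=(-1.7648, -0.1837) x1=(-0.3114, -0.3958) x2=(-0.7724, -1.5907) x3=(0.3878, -1.1661)
step 6: x0=(-1.7716, -0.1597) x1=(-0.3478, -0.3772) x2=(-0.7613, -1.5748) x3=(0.4016, -1.1456)
step 7: x0=(-1.7783, -0.1355) x1=(-0.3842, -0.3594) x2=(-0.7504, -1.5588) x3=(0.4156, -1.1245)
step 8: x0=(-1.7848, -0.1111) x1=(-0.4206, -0.3422) x2=(-0.7397, -1.5427) x3=(0.4297, -1.1030)
step 9: x0=(-1.7912, -0.0864) x1=(-0.4571, -0.3256) x2=(-0.7291, -1.5265) x3=(0.4438, -1.0811)
step 10: x0=(-1.7975, -0.0616) x1=(-0.4937, -0.3096) x2=(-0.7188, -1.5102) x3=(0.4581, -1.0588)
step 11: x0=(-1.8035, -0.0366) x1=(-0.5304, -0.2942) x2=(-0.7087, -1.4937) x3=(0.4726, -1.0361)
step 12: x0=(-1.8094, -0.0114) x1=(-0.5672, -0.2794) x2=(-0.6988, -1.4770) x3=(0.4871, -1.0130)

1.2735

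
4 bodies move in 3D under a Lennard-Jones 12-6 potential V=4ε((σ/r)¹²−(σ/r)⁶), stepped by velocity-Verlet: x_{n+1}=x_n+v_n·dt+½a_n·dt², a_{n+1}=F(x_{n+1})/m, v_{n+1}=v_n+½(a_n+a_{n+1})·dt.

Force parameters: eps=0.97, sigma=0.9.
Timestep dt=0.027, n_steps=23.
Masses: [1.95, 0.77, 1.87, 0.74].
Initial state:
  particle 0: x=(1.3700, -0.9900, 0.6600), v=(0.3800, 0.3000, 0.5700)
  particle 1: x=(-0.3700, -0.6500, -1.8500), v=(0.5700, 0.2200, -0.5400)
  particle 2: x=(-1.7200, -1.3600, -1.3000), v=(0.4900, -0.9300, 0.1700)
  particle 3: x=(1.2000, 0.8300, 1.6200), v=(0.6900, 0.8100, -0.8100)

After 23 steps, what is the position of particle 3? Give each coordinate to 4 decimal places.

step 0: x0=(1.3700, -0.9900, 0.6600) x1=(-0.3700, -0.6500, -1.8500) x2=(-1.7200, -1.3600, -1.3000) x3=(1.2000, 0.8300, 1.6200)
step 1: x0=(1.3803, -0.9819, 0.6754) x1=(-0.3548, -0.6441, -1.8645) x2=(-1.7067, -1.3851, -1.2954) x3=(1.2186, 0.8518, 1.5981)
step 2: x0=(1.3905, -0.9737, 0.6908) x1=(-0.3398, -0.6384, -1.8789) x2=(-1.6933, -1.4101, -1.2909) x3=(1.2373, 0.8736, 1.5762)
step 3: x0=(1.4008, -0.9656, 0.7062) x1=(-0.3251, -0.6329, -1.8932) x2=(-1.6798, -1.4350, -1.2865) x3=(1.2559, 0.8953, 1.5542)
step 4: x0=(1.4110, -0.9574, 0.7217) x1=(-0.3106, -0.6275, -1.9074) x2=(-1.6662, -1.4599, -1.2820) x3=(1.2746, 0.9169, 1.5322)
step 5: x0=(1.4213, -0.9492, 0.7371) x1=(-0.2964, -0.6222, -1.9214) x2=(-1.6525, -1.4848, -1.2776) x3=(1.2932, 0.9385, 1.5102)
step 6: x0=(1.4315, -0.9409, 0.7525) x1=(-0.2823, -0.6170, -1.9354) x2=(-1.6387, -1.5096, -1.2733) x3=(1.3119, 0.9600, 1.4882)
step 7: x0=(1.4417, -0.9326, 0.7680) x1=(-0.2684, -0.6119, -1.9493) x2=(-1.6248, -1.5343, -1.2690) x3=(1.3305, 0.9814, 1.4661)
step 8: x0=(1.4520, -0.9243, 0.7835) x1=(-0.2546, -0.6070, -1.9631) x2=(-1.6109, -1.5590, -1.2647) x3=(1.3492, 1.0027, 1.4440)
step 9: x0=(1.4622, -0.9160, 0.7989) x1=(-0.2410, -0.6021, -1.9768) x2=(-1.5970, -1.5837, -1.2604) x3=(1.3679, 1.0239, 1.4218)
step 10: x0=(1.4724, -0.9076, 0.8144) x1=(-0.2275, -0.5974, -1.9905) x2=(-1.5829, -1.6083, -1.2562) x3=(1.3866, 1.0451, 1.3997)
step 11: x0=(1.4827, -0.8992, 0.8299) x1=(-0.2141, -0.5927, -2.0041) x2=(-1.5689, -1.6329, -1.2520) x3=(1.4052, 1.0662, 1.3775)
step 12: x0=(1.4929, -0.8908, 0.8454) x1=(-0.2008, -0.5881, -2.0176) x2=(-1.5548, -1.6575, -1.2478) x3=(1.4239, 1.0872, 1.3553)
step 13: x0=(1.5031, -0.8824, 0.8609) x1=(-0.1876, -0.5836, -2.0311) x2=(-1.5406, -1.6820, -1.2436) x3=(1.4426, 1.1081, 1.3330)
step 14: x0=(1.5133, -0.8739, 0.8764) x1=(-0.1745, -0.5791, -2.0445) x2=(-1.5264, -1.7065, -1.2395) x3=(1.4613, 1.1290, 1.3108)
step 15: x0=(1.5236, -0.8654, 0.8920) x1=(-0.1615, -0.5747, -2.0579) x2=(-1.5122, -1.7309, -1.2354) x3=(1.4800, 1.1498, 1.2885)
step 16: x0=(1.5338, -0.8568, 0.9075) x1=(-0.1486, -0.5704, -2.0712) x2=(-1.4979, -1.7554, -1.2313) x3=(1.4986, 1.1705, 1.2662)
step 17: x0=(1.5440, -0.8483, 0.9230) x1=(-0.1357, -0.5661, -2.0845) x2=(-1.4837, -1.7798, -1.2272) x3=(1.5173, 1.1911, 1.2439)
step 18: x0=(1.5542, -0.8397, 0.9385) x1=(-0.1228, -0.5619, -2.0978) x2=(-1.4693, -1.8042, -1.2231) x3=(1.5360, 1.2116, 1.2216)
step 19: x0=(1.5644, -0.8310, 0.9541) x1=(-0.1101, -0.5578, -2.1110) x2=(-1.4550, -1.8286, -1.2191) x3=(1.5547, 1.2321, 1.1993)
step 20: x0=(1.5746, -0.8224, 0.9696) x1=(-0.0973, -0.5537, -2.1242) x2=(-1.4407, -1.8529, -1.2150) x3=(1.5734, 1.2525, 1.1770)
step 21: x0=(1.5849, -0.8137, 0.9852) x1=(-0.0847, -0.5496, -2.1373) x2=(-1.4263, -1.8773, -1.2110) x3=(1.5921, 1.2729, 1.1546)
step 22: x0=(1.5951, -0.8050, 1.0007) x1=(-0.0720, -0.5455, -2.1504) x2=(-1.4119, -1.9016, -1.2070) x3=(1.6108, 1.2931, 1.1323)
step 23: x0=(1.6053, -0.7963, 1.0162) x1=(-0.0594, -0.5415, -2.1635) x2=(-1.3975, -1.9259, -1.2030) x3=(1.6295, 1.3133, 1.1099)

(1.6295, 1.3133, 1.1099)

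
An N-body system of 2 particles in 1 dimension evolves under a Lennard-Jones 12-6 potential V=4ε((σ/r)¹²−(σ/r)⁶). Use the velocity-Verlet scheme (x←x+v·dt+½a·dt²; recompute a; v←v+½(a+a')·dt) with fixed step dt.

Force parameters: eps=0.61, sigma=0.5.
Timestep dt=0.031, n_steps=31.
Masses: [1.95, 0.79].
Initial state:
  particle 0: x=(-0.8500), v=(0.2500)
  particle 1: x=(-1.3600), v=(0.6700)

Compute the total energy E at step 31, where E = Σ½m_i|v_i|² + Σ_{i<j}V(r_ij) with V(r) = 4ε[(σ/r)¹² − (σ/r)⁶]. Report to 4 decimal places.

step 0: x0=(-0.8500) x1=(-1.3600)
step 1: x0=(-0.8374) x1=(-1.3513)
step 2: x0=(-0.8165) x1=(-1.3630)
step 3: x0=(-0.7942) x1=(-1.3781)
step 4: x0=(-0.7730) x1=(-1.3906)
step 5: x0=(-0.7532) x1=(-1.3995)
step 6: x0=(-0.7347) x1=(-1.4051)
step 7: x0=(-0.7175) x1=(-1.4077)
step 8: x0=(-0.7014) x1=(-1.4076)
step 9: x0=(-0.6862) x1=(-1.4052)
step 10: x0=(-0.6719) x1=(-1.4005)
step 11: x0=(-0.6585) x1=(-1.3939)
step 12: x0=(-0.6458) x1=(-1.3853)
step 13: x0=(-0.6338) x1=(-1.3749)
step 14: x0=(-0.6226) x1=(-1.3627)
step 15: x0=(-0.6122) x1=(-1.3486)
step 16: x0=(-0.6025) x1=(-1.3326)
step 17: x0=(-0.5936) x1=(-1.3145)
step 18: x0=(-0.5856) x1=(-1.2944)
step 19: x0=(-0.5786) x1=(-1.2719)
step 20: x0=(-0.5726) x1=(-1.2468)
step 21: x0=(-0.5677) x1=(-1.2188)
step 22: x0=(-0.5643) x1=(-1.1875)
step 23: x0=(-0.5622) x1=(-1.1526)
step 24: x0=(-0.5614) x1=(-1.1148)
step 25: x0=(-0.5599) x1=(-1.0786)
step 26: x0=(-0.5517) x1=(-1.0590)
step 27: x0=(-0.5326) x1=(-1.0662)
step 28: x0=(-0.5103) x1=(-1.0814)
step 29: x0=(-0.4885) x1=(-1.0952)
step 30: x0=(-0.4681) x1=(-1.1056)
step 31: x0=(-0.4492) x1=(-1.1125)
step 0 velocities: v0=(0.2500) v1=(0.6700)
step 0: KE=0.2383, PE=-0.2427, E=-0.0045
step 31 velocities: v0=(0.5912) v1=(-0.1722)
step 31: KE=0.3525, PE=-0.3655, E=-0.0130

-0.0130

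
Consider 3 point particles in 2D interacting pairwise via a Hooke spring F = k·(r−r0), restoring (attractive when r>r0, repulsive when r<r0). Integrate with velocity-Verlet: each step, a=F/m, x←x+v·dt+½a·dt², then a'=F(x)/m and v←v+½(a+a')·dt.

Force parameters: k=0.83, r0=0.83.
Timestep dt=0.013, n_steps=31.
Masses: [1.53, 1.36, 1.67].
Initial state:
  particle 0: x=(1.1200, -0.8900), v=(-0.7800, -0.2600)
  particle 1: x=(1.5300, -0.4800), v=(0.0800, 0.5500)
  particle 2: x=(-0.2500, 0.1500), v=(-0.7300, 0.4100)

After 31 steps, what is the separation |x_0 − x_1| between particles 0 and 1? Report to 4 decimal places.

1.0424

step 0: x0=(1.1200, -0.8900) x1=(1.5300, -0.4800) x2=(-0.2500, 0.1500)
step 1: x0=(1.1098, -0.8934) x1=(1.5310, -0.4728) x2=(-0.2594, 0.1553)
step 2: x0=(1.0996, -0.8967) x1=(1.5319, -0.4656) x2=(-0.2687, 0.1605)
step 3: x0=(1.0892, -0.9000) x1=(1.5327, -0.4583) x2=(-0.2778, 0.1657)
step 4: x0=(1.0788, -0.9032) x1=(1.5335, -0.4510) x2=(-0.2868, 0.1707)
step 5: x0=(1.0683, -0.9065) x1=(1.5341, -0.4436) x2=(-0.2956, 0.1757)
step 6: x0=(1.0577, -0.9096) x1=(1.5346, -0.4362) x2=(-0.3043, 0.1806)
step 7: x0=(1.0471, -0.9128) x1=(1.5351, -0.4287) x2=(-0.3129, 0.1854)
step 8: x0=(1.0364, -0.9159) x1=(1.5354, -0.4211) x2=(-0.3213, 0.1902)
step 9: x0=(1.0256, -0.9189) x1=(1.5357, -0.4136) x2=(-0.3295, 0.1949)
step 10: x0=(1.0147, -0.9219) x1=(1.5358, -0.4060) x2=(-0.3376, 0.1995)
step 11: x0=(1.0037, -0.9248) x1=(1.5359, -0.3983) x2=(-0.3455, 0.2040)
step 12: x0=(0.9927, -0.9277) x1=(1.5358, -0.3906) x2=(-0.3533, 0.2084)
step 13: x0=(0.9817, -0.9306) x1=(1.5356, -0.3828) x2=(-0.3610, 0.2128)
step 14: x0=(0.9705, -0.9334) x1=(1.5353, -0.3751) x2=(-0.3684, 0.2171)
step 15: x0=(0.9593, -0.9361) x1=(1.5349, -0.3672) x2=(-0.3758, 0.2213)
step 16: x0=(0.9480, -0.9388) x1=(1.5344, -0.3594) x2=(-0.3830, 0.2254)
step 17: x0=(0.9366, -0.9415) x1=(1.5338, -0.3515) x2=(-0.3900, 0.2294)
step 18: x0=(0.9252, -0.9440) x1=(1.5331, -0.3436) x2=(-0.3968, 0.2334)
step 19: x0=(0.9138, -0.9465) x1=(1.5322, -0.3356) x2=(-0.4036, 0.2373)
step 20: x0=(0.9022, -0.9490) x1=(1.5312, -0.3276) x2=(-0.4101, 0.2411)
step 21: x0=(0.8906, -0.9514) x1=(1.5301, -0.3196) x2=(-0.4165, 0.2448)
step 22: x0=(0.8790, -0.9537) x1=(1.5289, -0.3115) x2=(-0.4228, 0.2484)
step 23: x0=(0.8672, -0.9560) x1=(1.5275, -0.3034) x2=(-0.4289, 0.2520)
step 24: x0=(0.8555, -0.9582) x1=(1.5260, -0.2953) x2=(-0.4348, 0.2554)
step 25: x0=(0.8436, -0.9603) x1=(1.5244, -0.2872) x2=(-0.4406, 0.2588)
step 26: x0=(0.8318, -0.9624) x1=(1.5227, -0.2790) x2=(-0.4462, 0.2621)
step 27: x0=(0.8198, -0.9644) x1=(1.5208, -0.2709) x2=(-0.4517, 0.2654)
step 28: x0=(0.8078, -0.9663) x1=(1.5188, -0.2627) x2=(-0.4570, 0.2685)
step 29: x0=(0.7958, -0.9682) x1=(1.5167, -0.2544) x2=(-0.4622, 0.2716)
step 30: x0=(0.7837, -0.9700) x1=(1.5144, -0.2462) x2=(-0.4672, 0.2745)
step 31: x0=(0.7716, -0.9717) x1=(1.5120, -0.2379) x2=(-0.4721, 0.2774)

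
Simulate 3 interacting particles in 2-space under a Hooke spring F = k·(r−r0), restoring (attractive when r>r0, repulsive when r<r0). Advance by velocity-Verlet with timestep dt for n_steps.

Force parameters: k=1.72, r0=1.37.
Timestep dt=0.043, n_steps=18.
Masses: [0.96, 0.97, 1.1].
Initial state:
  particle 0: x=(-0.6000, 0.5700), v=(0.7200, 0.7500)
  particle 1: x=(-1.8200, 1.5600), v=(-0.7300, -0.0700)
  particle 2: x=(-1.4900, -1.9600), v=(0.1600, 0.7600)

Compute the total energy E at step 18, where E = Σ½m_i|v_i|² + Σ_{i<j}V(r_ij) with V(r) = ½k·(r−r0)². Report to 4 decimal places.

6.6521

step 0: x0=(-0.6000, 0.5700) x1=(-1.8200, 1.5600) x2=(-1.4900, -1.9600)
step 1: x0=(-0.5700, 0.6004) x1=(-1.8508, 1.5532) x2=(-1.4828, -1.9224)
step 2: x0=(-0.5421, 0.6272) x1=(-1.8803, 1.5391) x2=(-1.4749, -1.8751)
step 3: x0=(-0.5164, 0.6504) x1=(-1.9083, 1.5178) x2=(-1.4665, -1.8184)
step 4: x0=(-0.4930, 0.6701) x1=(-1.9347, 1.4895) x2=(-1.4574, -1.7525)
step 5: x0=(-0.4719, 0.6865) x1=(-1.9593, 1.4546) x2=(-1.4479, -1.6779)
step 6: x0=(-0.4532, 0.6997) x1=(-1.9821, 1.4134) x2=(-1.4378, -1.5949)
step 7: x0=(-0.4369, 0.7099) x1=(-2.0030, 1.3663) x2=(-1.4274, -1.5041)
step 8: x0=(-0.4231, 0.7174) x1=(-2.0219, 1.3138) x2=(-1.4166, -1.4061)
step 9: x0=(-0.4117, 0.7223) x1=(-2.0388, 1.2563) x2=(-1.4055, -1.3016)
step 10: x0=(-0.4026, 0.7250) x1=(-2.0536, 1.1945) x2=(-1.3941, -1.1912)
step 11: x0=(-0.3959, 0.7256) x1=(-2.0663, 1.1289) x2=(-1.3826, -1.0757)
step 12: x0=(-0.3913, 0.7245) x1=(-2.0770, 1.0600) x2=(-1.3709, -0.9559)
step 13: x0=(-0.3889, 0.7220) x1=(-2.0858, 0.9886) x2=(-1.3591, -0.8326)
step 14: x0=(-0.3884, 0.7184) x1=(-2.0927, 0.9152) x2=(-1.3472, -0.7065)
step 15: x0=(-0.3896, 0.7140) x1=(-2.0979, 0.8405) x2=(-1.3352, -0.5786)
step 16: x0=(-0.3925, 0.7090) x1=(-2.1016, 0.7649) x2=(-1.3232, -0.4494)
step 17: x0=(-0.3967, 0.7038) x1=(-2.1041, 0.6891) x2=(-1.3111, -0.3199)
step 18: x0=(-0.4021, 0.6985) x1=(-2.1056, 0.6136) x2=(-1.2989, -0.1905)
step 0 velocities: v0=(0.7200, 0.7500) v1=(-0.7300, -0.0700) v2=(0.1600, 0.7600)
step 0: KE=1.1114, PE=5.5477, E=6.6592
step 18 velocities: v0=(-0.1345, -0.1199) v1=(-0.0295, -1.7501) v2=(0.2881, 3.0007)
step 18: KE=6.4994, PE=0.1527, E=6.6521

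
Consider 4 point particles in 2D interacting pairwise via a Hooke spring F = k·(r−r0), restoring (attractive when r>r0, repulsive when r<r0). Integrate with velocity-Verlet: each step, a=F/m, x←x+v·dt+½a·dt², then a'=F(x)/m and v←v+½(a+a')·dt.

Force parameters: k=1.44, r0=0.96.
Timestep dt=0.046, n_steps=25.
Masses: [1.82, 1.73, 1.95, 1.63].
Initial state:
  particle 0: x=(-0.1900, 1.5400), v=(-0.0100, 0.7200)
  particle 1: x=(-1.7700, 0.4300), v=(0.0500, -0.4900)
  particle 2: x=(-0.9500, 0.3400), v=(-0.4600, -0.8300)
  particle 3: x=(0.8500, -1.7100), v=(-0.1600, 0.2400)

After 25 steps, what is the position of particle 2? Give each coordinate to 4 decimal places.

step 0: x0=(-0.1900, 1.5400) x1=(-1.7700, 0.4300) x2=(-0.9500, 0.3400) x3=(0.8500, -1.7100)
step 1: x0=(-0.1907, 1.5704) x1=(-1.7655, 0.4066) x2=(-0.9700, 0.3011) x3=(0.8391, -1.6941)
step 2: x0=(-0.1920, 1.5951) x1=(-1.7565, 0.3817) x2=(-0.9874, 0.2608) x3=(0.8212, -1.6686)
step 3: x0=(-0.1939, 1.6139) x1=(-1.7433, 0.3553) x2=(-1.0023, 0.2194) x3=(0.7963, -1.6337)
step 4: x0=(-0.1965, 1.6268) x1=(-1.7258, 0.3277) x2=(-1.0146, 0.1770) x3=(0.7647, -1.5897)
step 5: x0=(-0.1999, 1.6338) x1=(-1.7043, 0.2991) x2=(-1.0243, 0.1337) x3=(0.7264, -1.5368)
step 6: x0=(-0.2041, 1.6346) x1=(-1.6789, 0.2695) x2=(-1.0314, 0.0898) x3=(0.6819, -1.4755)
step 7: x0=(-0.2092, 1.6295) x1=(-1.6498, 0.2393) x2=(-1.0359, 0.0455) x3=(0.6314, -1.4063)
step 8: x0=(-0.2152, 1.6184) x1=(-1.6173, 0.2086) x2=(-1.0378, 0.0009) x3=(0.5752, -1.3295)
step 9: x0=(-0.2221, 1.6014) x1=(-1.5817, 0.1777) x2=(-1.0373, -0.0439) x3=(0.5137, -1.2457)
step 10: x0=(-0.2301, 1.5787) x1=(-1.5431, 0.1467) x2=(-1.0344, -0.0886) x3=(0.4474, -1.1555)
step 11: x0=(-0.2390, 1.5503) x1=(-1.5019, 0.1160) x2=(-1.0292, -0.1331) x3=(0.3767, -1.0596)
step 12: x0=(-0.2490, 1.5167) x1=(-1.4584, 0.0857) x2=(-1.0219, -0.1773) x3=(0.3022, -0.9586)
step 13: x0=(-0.2600, 1.4779) x1=(-1.4128, 0.0560) x2=(-1.0126, -0.2210) x3=(0.2243, -0.8531)
step 14: x0=(-0.2721, 1.4342) x1=(-1.3656, 0.0272) x2=(-1.0016, -0.2641) x3=(0.1437, -0.7438)
step 15: x0=(-0.2852, 1.3861) x1=(-1.3170, -0.0005) x2=(-0.9890, -0.3066) x3=(0.0610, -0.6314)
step 16: x0=(-0.2993, 1.3337) x1=(-1.2674, -0.0268) x2=(-0.9751, -0.3485) x3=(-0.0233, -0.5164)
step 17: x0=(-0.3144, 1.2776) x1=(-1.2171, -0.0518) x2=(-0.9601, -0.3897) x3=(-0.1085, -0.3995)
step 18: x0=(-0.3305, 1.2181) x1=(-1.1663, -0.0751) x2=(-0.9443, -0.4304) x3=(-0.1941, -0.2812)
step 19: x0=(-0.3475, 1.1556) x1=(-1.1155, -0.0968) x2=(-0.9279, -0.4707) x3=(-0.2794, -0.1617)
step 20: x0=(-0.3653, 1.0905) x1=(-1.0648, -0.1168) x2=(-0.9111, -0.5108) x3=(-0.3641, -0.0414)
step 21: x0=(-0.3839, 1.0234) x1=(-1.0145, -0.1354) x2=(-0.8939, -0.5509) x3=(-0.4481, 0.0795)
step 22: x0=(-0.4032, 0.9547) x1=(-0.9648, -0.1527) x2=(-0.8763, -0.5909) x3=(-0.5312, 0.2010)
step 23: x0=(-0.4229, 0.8848) x1=(-0.9155, -0.1692) x2=(-0.8583, -0.6309) x3=(-0.6137, 0.3227)
step 24: x0=(-0.4428, 0.8142) x1=(-0.8666, -0.1850) x2=(-0.8400, -0.6707) x3=(-0.6960, 0.4444)
step 25: x0=(-0.4626, 0.7432) x1=(-0.8178, -0.2003) x2=(-0.8213, -0.7101) x3=(-0.7788, 0.5655)

(-0.8213, -0.7101)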